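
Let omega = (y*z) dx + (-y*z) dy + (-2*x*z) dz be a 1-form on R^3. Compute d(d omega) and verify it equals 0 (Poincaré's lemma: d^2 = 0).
d(d omega) = 0

Step 1: d omega = sum_{i<j} (∂f_j/∂x_i - ∂f_i/∂x_j) dx_i ∧ dx_j:
  coeff of dx ∧ dy: -z
  coeff of dx ∧ dz: -y - 2*z
  coeff of dy ∧ dz: y
Step 2: Apply d again to each 2-form coefficient. The only possible 3-form in R^3 is dx ∧ dy ∧ dz, with coefficient
  ∂(coeff of dy∧dz)/∂x - ∂(coeff of dx∧dz)/∂y + ∂(coeff of dx∧dy)/∂z
  = ∂/∂x (y) - ∂/∂y (-y - 2*z) + ∂/∂z (-z).
Each of these terms simplifies to sums of mixed partials that cancel in pairs. The result is 0 (by equality of mixed partials for smooth functions — Schwarz / Clairaut).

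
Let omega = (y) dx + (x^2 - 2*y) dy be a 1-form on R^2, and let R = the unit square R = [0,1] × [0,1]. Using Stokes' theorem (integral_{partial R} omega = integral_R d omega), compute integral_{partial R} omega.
integral_(partial R) omega = 0

Stokes: integral_partial_R omega = integral_R d omega with d omega = (∂Q/∂x - ∂P/∂y) dx ∧ dy.
  ∂Q/∂x = 2*x
  ∂P/∂y = 1
  integrand = ∂Q/∂x - ∂P/∂y = 2*x - 1.
Integrating over R: integral_0^1 integral_0^1 (2*x - 1) dx dy = 0.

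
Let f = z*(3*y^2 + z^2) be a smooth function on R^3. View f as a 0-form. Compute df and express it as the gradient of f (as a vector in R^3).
df = (0) dx + (6*y*z) dy + (3*y^2 + 3*z^2) dz; grad f = (0, 6*y*z, 3*y^2 + 3*z^2)

For a 0-form f, d f = (∂f/∂x) dx + (∂f/∂y) dy + (∂f/∂z) dz. The components of the vector representation are exactly the entries of grad f in Cartesian coordinates:
  ∂f/∂x = 0
  ∂f/∂y = 6*y*z
  ∂f/∂z = 3*y^2 + 3*z^2.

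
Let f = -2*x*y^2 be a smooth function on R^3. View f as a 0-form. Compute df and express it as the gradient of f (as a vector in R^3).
df = (-2*y^2) dx + (-4*x*y) dy + (0) dz; grad f = (-2*y^2, -4*x*y, 0)

For a 0-form f, d f = (∂f/∂x) dx + (∂f/∂y) dy + (∂f/∂z) dz. The components of the vector representation are exactly the entries of grad f in Cartesian coordinates:
  ∂f/∂x = -2*y^2
  ∂f/∂y = -4*x*y
  ∂f/∂z = 0.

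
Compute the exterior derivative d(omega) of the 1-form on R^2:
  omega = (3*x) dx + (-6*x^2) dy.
d(omega) = (-12*x) dx ∧ dy

For a 1-form omega = sum_i f_i dx_i, the exterior derivative is
  d(omega) = sum_{i < j} (∂f_j/∂x_i - ∂f_i/∂x_j) dx_i ∧ dx_j.
  coefficient of dx ∧ dy: ∂f_2/∂x - ∂f_1/∂y = ∂(-6*x^2)/∂x - ∂(3*x)/∂y = -12*x
Assembling: d(omega) = (-12*x) dx ∧ dy.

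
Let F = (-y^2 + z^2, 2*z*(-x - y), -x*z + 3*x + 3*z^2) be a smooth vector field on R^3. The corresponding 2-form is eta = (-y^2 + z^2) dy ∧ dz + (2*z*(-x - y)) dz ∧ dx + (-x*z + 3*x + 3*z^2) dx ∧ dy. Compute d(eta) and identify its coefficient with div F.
d(eta) = (-x + 4*z) dx ∧ dy ∧ dz; div F = -x + 4*z

For a 2-form in R^3 of the form above, applying d gives a 3-form with coefficient ∂P/∂x + ∂Q/∂y + ∂R/∂z:
  ∂P/∂x = 0
  ∂Q/∂y = -2*z
  ∂R/∂z = -x + 6*z
Sum = -x + 4*z, which is exactly div F.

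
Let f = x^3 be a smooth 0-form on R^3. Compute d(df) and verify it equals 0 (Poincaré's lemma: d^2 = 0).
d(df) = 0

Step 1: df = sum_i (∂f/∂x_i) dx_i = (3*x^2) dx + (0) dy + (0) dz.
Step 2: Apply d again. Using the 1-form formula, the coefficient of dx ∧ dy in d(df) is ∂^2 f/∂x ∂y - ∂^2 f/∂y ∂x = (0) - (0) = 0 (equality of mixed partials for smooth f).
Similarly for dx ∧ dz and dy ∧ dz — all coefficients vanish. So d(df) = 0.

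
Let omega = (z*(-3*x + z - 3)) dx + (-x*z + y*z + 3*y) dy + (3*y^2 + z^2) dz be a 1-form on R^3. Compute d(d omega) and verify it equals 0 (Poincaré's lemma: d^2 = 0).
d(d omega) = 0

Step 1: d omega = sum_{i<j} (∂f_j/∂x_i - ∂f_i/∂x_j) dx_i ∧ dx_j:
  coeff of dx ∧ dy: -z
  coeff of dx ∧ dz: 3*x - 2*z + 3
  coeff of dy ∧ dz: x + 5*y
Step 2: Apply d again to each 2-form coefficient. The only possible 3-form in R^3 is dx ∧ dy ∧ dz, with coefficient
  ∂(coeff of dy∧dz)/∂x - ∂(coeff of dx∧dz)/∂y + ∂(coeff of dx∧dy)/∂z
  = ∂/∂x (x + 5*y) - ∂/∂y (3*x - 2*z + 3) + ∂/∂z (-z).
Each of these terms simplifies to sums of mixed partials that cancel in pairs. The result is 0 (by equality of mixed partials for smooth functions — Schwarz / Clairaut).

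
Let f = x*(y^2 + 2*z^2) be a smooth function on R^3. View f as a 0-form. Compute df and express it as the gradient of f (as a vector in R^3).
df = (y^2 + 2*z^2) dx + (2*x*y) dy + (4*x*z) dz; grad f = (y^2 + 2*z^2, 2*x*y, 4*x*z)

For a 0-form f, d f = (∂f/∂x) dx + (∂f/∂y) dy + (∂f/∂z) dz. The components of the vector representation are exactly the entries of grad f in Cartesian coordinates:
  ∂f/∂x = y^2 + 2*z^2
  ∂f/∂y = 2*x*y
  ∂f/∂z = 4*x*z.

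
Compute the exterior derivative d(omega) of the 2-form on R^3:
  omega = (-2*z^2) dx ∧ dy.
d(omega) = (-4*z) dx ∧ dy ∧ dz

For a 2-form omega = sum_{i<j} g_{ij} dx_i ∧ dx_j, the exterior derivative is
  d(omega) = sum_{i<j} d(g_{ij}) ∧ dx_i ∧ dx_j = sum_{i<j, k} (∂g_{ij}/∂x_k) dx_k ∧ dx_i ∧ dx_j.
Expand each term, using dx_k ∧ dx_i ∧ dx_j = sgn(permutation) dx_{(a)} ∧ dx_{(b)} ∧ dx_{(c)} with (a < b < c) sorted:
  d(-2*z^2) includes (∂/∂z)(-2*z^2) dz = (-4*z) dz, which multiplied by dx ∧ dy gives (-4*z) dx ∧ dy ∧ dz
Collecting like 3-forms: d(omega) = (-4*z) dx ∧ dy ∧ dz.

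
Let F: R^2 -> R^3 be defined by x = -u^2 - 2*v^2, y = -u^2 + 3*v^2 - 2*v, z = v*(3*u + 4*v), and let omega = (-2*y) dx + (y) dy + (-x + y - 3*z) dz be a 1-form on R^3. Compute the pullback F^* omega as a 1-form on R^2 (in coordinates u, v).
F^* omega = (-2*u^3 - 21*u*v^2 - 4*u*v - 21*v^3 - 6*v^2) du + (-41*u^2*v + 2*u^2 - 93*u*v^2 - 6*u*v - 14*v^3 - 50*v^2 + 4*v) dv

Using F^*(f dg) = (f ∘ F) d(g ∘ F), substitute each coordinate x_i by F_i(u, v) in f_i, and replace dx_i by d F_i = (∂F_i/∂u) du + (∂F_i/∂v) dv.
  For the x component: f_1(F) = 2*u^2 - 6*v^2 + 4*v; d F_1 = (-2*u) du + (-4*v) dv
  For the y component: f_2(F) = -u^2 + 3*v^2 - 2*v; d F_2 = (-2*u) du + (6*v - 2) dv
  For the z component: f_3(F) = v*(-9*u - 7*v - 2); d F_3 = (3*v) du + (3*u + 8*v) dv
Combining and collecting du, dv coefficients:
  coeff of du: -2*u^3 - 21*u*v^2 - 4*u*v - 21*v^3 - 6*v^2
  coeff of dv: -41*u^2*v + 2*u^2 - 93*u*v^2 - 6*u*v - 14*v^3 - 50*v^2 + 4*v
F^* omega = (-2*u^3 - 21*u*v^2 - 4*u*v - 21*v^3 - 6*v^2) du + (-41*u^2*v + 2*u^2 - 93*u*v^2 - 6*u*v - 14*v^3 - 50*v^2 + 4*v) dv.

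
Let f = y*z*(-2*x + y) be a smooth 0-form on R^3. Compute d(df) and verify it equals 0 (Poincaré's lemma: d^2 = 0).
d(df) = 0

Step 1: df = sum_i (∂f/∂x_i) dx_i = (-2*y*z) dx + (2*z*(-x + y)) dy + (y*(-2*x + y)) dz.
Step 2: Apply d again. Using the 1-form formula, the coefficient of dx ∧ dy in d(df) is ∂^2 f/∂x ∂y - ∂^2 f/∂y ∂x = (-2*z) - (-2*z) = 0 (equality of mixed partials for smooth f).
Similarly for dx ∧ dz and dy ∧ dz — all coefficients vanish. So d(df) = 0.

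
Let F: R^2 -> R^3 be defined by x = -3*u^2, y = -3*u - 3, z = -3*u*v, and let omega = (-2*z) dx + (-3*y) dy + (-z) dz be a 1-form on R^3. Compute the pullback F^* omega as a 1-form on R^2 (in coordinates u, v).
F^* omega = (-36*u^2*v - 9*u*v^2 - 27*u - 27) du + (-9*u^2*v) dv

Using F^*(f dg) = (f ∘ F) d(g ∘ F), substitute each coordinate x_i by F_i(u, v) in f_i, and replace dx_i by d F_i = (∂F_i/∂u) du + (∂F_i/∂v) dv.
  For the x component: f_1(F) = 6*u*v; d F_1 = (-6*u) du + (0) dv
  For the y component: f_2(F) = 9*u + 9; d F_2 = (-3) du + (0) dv
  For the z component: f_3(F) = 3*u*v; d F_3 = (-3*v) du + (-3*u) dv
Combining and collecting du, dv coefficients:
  coeff of du: -36*u^2*v - 9*u*v^2 - 27*u - 27
  coeff of dv: -9*u^2*v
F^* omega = (-36*u^2*v - 9*u*v^2 - 27*u - 27) du + (-9*u^2*v) dv.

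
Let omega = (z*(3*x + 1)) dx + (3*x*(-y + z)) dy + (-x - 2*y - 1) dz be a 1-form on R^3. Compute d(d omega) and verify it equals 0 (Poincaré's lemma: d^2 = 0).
d(d omega) = 0

Step 1: d omega = sum_{i<j} (∂f_j/∂x_i - ∂f_i/∂x_j) dx_i ∧ dx_j:
  coeff of dx ∧ dy: -3*y + 3*z
  coeff of dx ∧ dz: -3*x - 2
  coeff of dy ∧ dz: -3*x - 2
Step 2: Apply d again to each 2-form coefficient. The only possible 3-form in R^3 is dx ∧ dy ∧ dz, with coefficient
  ∂(coeff of dy∧dz)/∂x - ∂(coeff of dx∧dz)/∂y + ∂(coeff of dx∧dy)/∂z
  = ∂/∂x (-3*x - 2) - ∂/∂y (-3*x - 2) + ∂/∂z (-3*y + 3*z).
Each of these terms simplifies to sums of mixed partials that cancel in pairs. The result is 0 (by equality of mixed partials for smooth functions — Schwarz / Clairaut).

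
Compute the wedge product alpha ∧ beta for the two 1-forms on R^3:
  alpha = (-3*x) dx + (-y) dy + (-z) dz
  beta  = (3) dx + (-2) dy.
alpha ∧ beta = (6*x + 3*y) dx ∧ dy + (3*z) dx ∧ dz + (-2*z) dy ∧ dz

Distribute the wedge, using dx_i ∧ dx_j = -dx_j ∧ dx_i and dx_i ∧ dx_i = 0. For each pair (i, j) with i < j, the coefficient of dx_i ∧ dx_j in alpha ∧ beta is (alpha_i * beta_j - alpha_j * beta_i). Collecting: alpha ∧ beta = (6*x + 3*y) dx ∧ dy + (3*z) dx ∧ dz + (-2*z) dy ∧ dz.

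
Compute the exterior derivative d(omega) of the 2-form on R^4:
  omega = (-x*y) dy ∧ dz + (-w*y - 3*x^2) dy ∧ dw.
d(omega) = (-y) dx ∧ dy ∧ dz + (-6*x) dx ∧ dy ∧ dw

For a 2-form omega = sum_{i<j} g_{ij} dx_i ∧ dx_j, the exterior derivative is
  d(omega) = sum_{i<j} d(g_{ij}) ∧ dx_i ∧ dx_j = sum_{i<j, k} (∂g_{ij}/∂x_k) dx_k ∧ dx_i ∧ dx_j.
Expand each term, using dx_k ∧ dx_i ∧ dx_j = sgn(permutation) dx_{(a)} ∧ dx_{(b)} ∧ dx_{(c)} with (a < b < c) sorted:
  d(-x*y) includes (∂/∂x)(-x*y) dx = (-y) dx, which multiplied by dy ∧ dz gives (-y) dx ∧ dy ∧ dz
  d(-w*y - 3*x^2) includes (∂/∂x)(-w*y - 3*x^2) dx = (-6*x) dx, which multiplied by dy ∧ dw gives (-6*x) dx ∧ dy ∧ dw
Collecting like 3-forms: d(omega) = (-y) dx ∧ dy ∧ dz + (-6*x) dx ∧ dy ∧ dw.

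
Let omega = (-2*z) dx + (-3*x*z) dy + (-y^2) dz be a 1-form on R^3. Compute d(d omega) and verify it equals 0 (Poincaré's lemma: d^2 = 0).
d(d omega) = 0

Step 1: d omega = sum_{i<j} (∂f_j/∂x_i - ∂f_i/∂x_j) dx_i ∧ dx_j:
  coeff of dx ∧ dy: -3*z
  coeff of dx ∧ dz: 2
  coeff of dy ∧ dz: 3*x - 2*y
Step 2: Apply d again to each 2-form coefficient. The only possible 3-form in R^3 is dx ∧ dy ∧ dz, with coefficient
  ∂(coeff of dy∧dz)/∂x - ∂(coeff of dx∧dz)/∂y + ∂(coeff of dx∧dy)/∂z
  = ∂/∂x (3*x - 2*y) - ∂/∂y (2) + ∂/∂z (-3*z).
Each of these terms simplifies to sums of mixed partials that cancel in pairs. The result is 0 (by equality of mixed partials for smooth functions — Schwarz / Clairaut).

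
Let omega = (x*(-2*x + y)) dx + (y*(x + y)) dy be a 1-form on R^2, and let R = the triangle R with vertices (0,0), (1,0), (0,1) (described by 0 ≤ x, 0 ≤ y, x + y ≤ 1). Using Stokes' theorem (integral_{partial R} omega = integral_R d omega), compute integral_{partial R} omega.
integral_(partial R) omega = 0

Stokes: integral_partial_R omega = integral_R d omega with d omega = (∂Q/∂x - ∂P/∂y) dx ∧ dy.
  ∂Q/∂x = y
  ∂P/∂y = x
  integrand = ∂Q/∂x - ∂P/∂y = -x + y.
Integrating over R: integral_0^1 integral_0^{1-x} (-x + y) dy dx = 0.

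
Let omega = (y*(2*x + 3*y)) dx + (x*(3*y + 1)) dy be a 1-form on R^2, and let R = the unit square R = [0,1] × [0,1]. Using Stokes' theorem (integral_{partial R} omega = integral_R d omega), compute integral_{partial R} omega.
integral_(partial R) omega = -3/2

Stokes: integral_partial_R omega = integral_R d omega with d omega = (∂Q/∂x - ∂P/∂y) dx ∧ dy.
  ∂Q/∂x = 3*y + 1
  ∂P/∂y = 2*x + 6*y
  integrand = ∂Q/∂x - ∂P/∂y = -2*x - 3*y + 1.
Integrating over R: integral_0^1 integral_0^1 (-2*x - 3*y + 1) dx dy = -3/2.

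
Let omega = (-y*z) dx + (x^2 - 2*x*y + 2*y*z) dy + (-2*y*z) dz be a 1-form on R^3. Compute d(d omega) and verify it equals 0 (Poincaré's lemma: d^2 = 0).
d(d omega) = 0

Step 1: d omega = sum_{i<j} (∂f_j/∂x_i - ∂f_i/∂x_j) dx_i ∧ dx_j:
  coeff of dx ∧ dy: 2*x - 2*y + z
  coeff of dx ∧ dz: y
  coeff of dy ∧ dz: -2*y - 2*z
Step 2: Apply d again to each 2-form coefficient. The only possible 3-form in R^3 is dx ∧ dy ∧ dz, with coefficient
  ∂(coeff of dy∧dz)/∂x - ∂(coeff of dx∧dz)/∂y + ∂(coeff of dx∧dy)/∂z
  = ∂/∂x (-2*y - 2*z) - ∂/∂y (y) + ∂/∂z (2*x - 2*y + z).
Each of these terms simplifies to sums of mixed partials that cancel in pairs. The result is 0 (by equality of mixed partials for smooth functions — Schwarz / Clairaut).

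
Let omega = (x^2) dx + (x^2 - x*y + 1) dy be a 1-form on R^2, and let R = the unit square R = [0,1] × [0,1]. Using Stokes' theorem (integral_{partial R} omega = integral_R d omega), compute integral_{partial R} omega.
integral_(partial R) omega = 1/2

Stokes: integral_partial_R omega = integral_R d omega with d omega = (∂Q/∂x - ∂P/∂y) dx ∧ dy.
  ∂Q/∂x = 2*x - y
  ∂P/∂y = 0
  integrand = ∂Q/∂x - ∂P/∂y = 2*x - y.
Integrating over R: integral_0^1 integral_0^1 (2*x - y) dx dy = 1/2.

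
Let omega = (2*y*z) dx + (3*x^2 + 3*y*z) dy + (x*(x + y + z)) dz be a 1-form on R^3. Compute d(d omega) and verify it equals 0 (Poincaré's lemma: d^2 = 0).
d(d omega) = 0

Step 1: d omega = sum_{i<j} (∂f_j/∂x_i - ∂f_i/∂x_j) dx_i ∧ dx_j:
  coeff of dx ∧ dy: 6*x - 2*z
  coeff of dx ∧ dz: 2*x - y + z
  coeff of dy ∧ dz: x - 3*y
Step 2: Apply d again to each 2-form coefficient. The only possible 3-form in R^3 is dx ∧ dy ∧ dz, with coefficient
  ∂(coeff of dy∧dz)/∂x - ∂(coeff of dx∧dz)/∂y + ∂(coeff of dx∧dy)/∂z
  = ∂/∂x (x - 3*y) - ∂/∂y (2*x - y + z) + ∂/∂z (6*x - 2*z).
Each of these terms simplifies to sums of mixed partials that cancel in pairs. The result is 0 (by equality of mixed partials for smooth functions — Schwarz / Clairaut).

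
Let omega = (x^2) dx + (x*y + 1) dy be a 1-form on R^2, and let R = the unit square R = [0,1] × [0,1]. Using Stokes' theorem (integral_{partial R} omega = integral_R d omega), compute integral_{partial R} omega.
integral_(partial R) omega = 1/2

Stokes: integral_partial_R omega = integral_R d omega with d omega = (∂Q/∂x - ∂P/∂y) dx ∧ dy.
  ∂Q/∂x = y
  ∂P/∂y = 0
  integrand = ∂Q/∂x - ∂P/∂y = y.
Integrating over R: integral_0^1 integral_0^1 (y) dx dy = 1/2.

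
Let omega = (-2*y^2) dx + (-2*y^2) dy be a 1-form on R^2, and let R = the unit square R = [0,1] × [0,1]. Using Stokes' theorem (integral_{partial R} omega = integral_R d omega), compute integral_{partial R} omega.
integral_(partial R) omega = 2

Stokes: integral_partial_R omega = integral_R d omega with d omega = (∂Q/∂x - ∂P/∂y) dx ∧ dy.
  ∂Q/∂x = 0
  ∂P/∂y = -4*y
  integrand = ∂Q/∂x - ∂P/∂y = 4*y.
Integrating over R: integral_0^1 integral_0^1 (4*y) dx dy = 2.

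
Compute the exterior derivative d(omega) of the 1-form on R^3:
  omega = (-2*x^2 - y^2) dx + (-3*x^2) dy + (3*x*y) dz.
d(omega) = (-6*x + 2*y) dx ∧ dy + (3*y) dx ∧ dz + (3*x) dy ∧ dz

For a 1-form omega = sum_i f_i dx_i, the exterior derivative is
  d(omega) = sum_{i < j} (∂f_j/∂x_i - ∂f_i/∂x_j) dx_i ∧ dx_j.
  coefficient of dx ∧ dy: ∂f_2/∂x - ∂f_1/∂y = ∂(-3*x^2)/∂x - ∂(-2*x^2 - y^2)/∂y = -6*x + 2*y
  coefficient of dx ∧ dz: ∂f_3/∂x - ∂f_1/∂z = ∂(3*x*y)/∂x - ∂(-2*x^2 - y^2)/∂z = 3*y
  coefficient of dy ∧ dz: ∂f_3/∂y - ∂f_2/∂z = ∂(3*x*y)/∂y - ∂(-3*x^2)/∂z = 3*x
Assembling: d(omega) = (-6*x + 2*y) dx ∧ dy + (3*y) dx ∧ dz + (3*x) dy ∧ dz.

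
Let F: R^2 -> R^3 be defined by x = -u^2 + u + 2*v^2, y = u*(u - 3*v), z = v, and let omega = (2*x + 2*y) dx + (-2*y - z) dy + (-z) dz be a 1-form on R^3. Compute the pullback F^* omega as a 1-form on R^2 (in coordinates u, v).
F^* omega = (-4*u^3 + 30*u^2*v - 4*u^2 - 26*u*v^2 - 8*u*v + 2*u + 7*v^2) du + (6*u^3 - 18*u^2*v - 24*u*v^2 + 11*u*v + 16*v^3 - v) dv

Using F^*(f dg) = (f ∘ F) d(g ∘ F), substitute each coordinate x_i by F_i(u, v) in f_i, and replace dx_i by d F_i = (∂F_i/∂u) du + (∂F_i/∂v) dv.
  For the x component: f_1(F) = -6*u*v + 2*u + 4*v^2; d F_1 = (1 - 2*u) du + (4*v) dv
  For the y component: f_2(F) = -2*u^2 + 6*u*v - v; d F_2 = (2*u - 3*v) du + (-3*u) dv
  For the z component: f_3(F) = -v; d F_3 = (0) du + (1) dv
Combining and collecting du, dv coefficients:
  coeff of du: -4*u^3 + 30*u^2*v - 4*u^2 - 26*u*v^2 - 8*u*v + 2*u + 7*v^2
  coeff of dv: 6*u^3 - 18*u^2*v - 24*u*v^2 + 11*u*v + 16*v^3 - v
F^* omega = (-4*u^3 + 30*u^2*v - 4*u^2 - 26*u*v^2 - 8*u*v + 2*u + 7*v^2) du + (6*u^3 - 18*u^2*v - 24*u*v^2 + 11*u*v + 16*v^3 - v) dv.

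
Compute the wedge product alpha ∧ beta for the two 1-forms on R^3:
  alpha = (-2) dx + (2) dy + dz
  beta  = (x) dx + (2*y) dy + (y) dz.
alpha ∧ beta = (-2*x - 4*y) dx ∧ dy + (-x - 2*y) dx ∧ dz

Distribute the wedge, using dx_i ∧ dx_j = -dx_j ∧ dx_i and dx_i ∧ dx_i = 0. For each pair (i, j) with i < j, the coefficient of dx_i ∧ dx_j in alpha ∧ beta is (alpha_i * beta_j - alpha_j * beta_i). Collecting: alpha ∧ beta = (-2*x - 4*y) dx ∧ dy + (-x - 2*y) dx ∧ dz.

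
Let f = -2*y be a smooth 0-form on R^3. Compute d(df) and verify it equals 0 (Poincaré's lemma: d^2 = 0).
d(df) = 0

Step 1: df = sum_i (∂f/∂x_i) dx_i = (0) dx + (-2) dy + (0) dz.
Step 2: Apply d again. Using the 1-form formula, the coefficient of dx ∧ dy in d(df) is ∂^2 f/∂x ∂y - ∂^2 f/∂y ∂x = (0) - (0) = 0 (equality of mixed partials for smooth f).
Similarly for dx ∧ dz and dy ∧ dz — all coefficients vanish. So d(df) = 0.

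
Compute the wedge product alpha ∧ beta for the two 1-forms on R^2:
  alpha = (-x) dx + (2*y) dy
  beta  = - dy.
alpha ∧ beta = (x) dx ∧ dy

Distribute the wedge, using dx_i ∧ dx_j = -dx_j ∧ dx_i and dx_i ∧ dx_i = 0. For each pair (i, j) with i < j, the coefficient of dx_i ∧ dx_j in alpha ∧ beta is (alpha_i * beta_j - alpha_j * beta_i). Collecting: alpha ∧ beta = (x) dx ∧ dy.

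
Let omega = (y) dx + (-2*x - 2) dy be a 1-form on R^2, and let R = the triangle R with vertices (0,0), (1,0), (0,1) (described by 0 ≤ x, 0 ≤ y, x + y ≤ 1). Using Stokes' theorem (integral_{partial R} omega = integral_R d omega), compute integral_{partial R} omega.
integral_(partial R) omega = -3/2

Stokes: integral_partial_R omega = integral_R d omega with d omega = (∂Q/∂x - ∂P/∂y) dx ∧ dy.
  ∂Q/∂x = -2
  ∂P/∂y = 1
  integrand = ∂Q/∂x - ∂P/∂y = -3.
Integrating over R: integral_0^1 integral_0^{1-x} (-3) dy dx = -3/2.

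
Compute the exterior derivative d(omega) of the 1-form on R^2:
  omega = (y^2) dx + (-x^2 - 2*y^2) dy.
d(omega) = (-2*x - 2*y) dx ∧ dy

For a 1-form omega = sum_i f_i dx_i, the exterior derivative is
  d(omega) = sum_{i < j} (∂f_j/∂x_i - ∂f_i/∂x_j) dx_i ∧ dx_j.
  coefficient of dx ∧ dy: ∂f_2/∂x - ∂f_1/∂y = ∂(-x^2 - 2*y^2)/∂x - ∂(y^2)/∂y = -2*x - 2*y
Assembling: d(omega) = (-2*x - 2*y) dx ∧ dy.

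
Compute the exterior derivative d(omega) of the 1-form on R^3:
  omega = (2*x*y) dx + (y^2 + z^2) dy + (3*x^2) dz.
d(omega) = (-2*x) dx ∧ dy + (6*x) dx ∧ dz + (-2*z) dy ∧ dz

For a 1-form omega = sum_i f_i dx_i, the exterior derivative is
  d(omega) = sum_{i < j} (∂f_j/∂x_i - ∂f_i/∂x_j) dx_i ∧ dx_j.
  coefficient of dx ∧ dy: ∂f_2/∂x - ∂f_1/∂y = ∂(y^2 + z^2)/∂x - ∂(2*x*y)/∂y = -2*x
  coefficient of dx ∧ dz: ∂f_3/∂x - ∂f_1/∂z = ∂(3*x^2)/∂x - ∂(2*x*y)/∂z = 6*x
  coefficient of dy ∧ dz: ∂f_3/∂y - ∂f_2/∂z = ∂(3*x^2)/∂y - ∂(y^2 + z^2)/∂z = -2*z
Assembling: d(omega) = (-2*x) dx ∧ dy + (6*x) dx ∧ dz + (-2*z) dy ∧ dz.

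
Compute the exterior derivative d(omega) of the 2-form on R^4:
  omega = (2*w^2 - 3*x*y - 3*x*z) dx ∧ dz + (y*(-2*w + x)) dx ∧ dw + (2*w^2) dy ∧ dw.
d(omega) = (3*x) dx ∧ dy ∧ dz + (4*w) dx ∧ dz ∧ dw + (2*w - x) dx ∧ dy ∧ dw

For a 2-form omega = sum_{i<j} g_{ij} dx_i ∧ dx_j, the exterior derivative is
  d(omega) = sum_{i<j} d(g_{ij}) ∧ dx_i ∧ dx_j = sum_{i<j, k} (∂g_{ij}/∂x_k) dx_k ∧ dx_i ∧ dx_j.
Expand each term, using dx_k ∧ dx_i ∧ dx_j = sgn(permutation) dx_{(a)} ∧ dx_{(b)} ∧ dx_{(c)} with (a < b < c) sorted:
  d(2*w^2 - 3*x*y - 3*x*z) includes (∂/∂y)(2*w^2 - 3*x*y - 3*x*z) dy = (-3*x) dy, which multiplied by dx ∧ dz gives (3*x) dx ∧ dy ∧ dz
  d(2*w^2 - 3*x*y - 3*x*z) includes (∂/∂w)(2*w^2 - 3*x*y - 3*x*z) dw = (4*w) dw, which multiplied by dx ∧ dz gives (4*w) dx ∧ dz ∧ dw
  d(y*(-2*w + x)) includes (∂/∂y)(y*(-2*w + x)) dy = (-2*w + x) dy, which multiplied by dx ∧ dw gives (2*w - x) dx ∧ dy ∧ dw
Collecting like 3-forms: d(omega) = (3*x) dx ∧ dy ∧ dz + (4*w) dx ∧ dz ∧ dw + (2*w - x) dx ∧ dy ∧ dw.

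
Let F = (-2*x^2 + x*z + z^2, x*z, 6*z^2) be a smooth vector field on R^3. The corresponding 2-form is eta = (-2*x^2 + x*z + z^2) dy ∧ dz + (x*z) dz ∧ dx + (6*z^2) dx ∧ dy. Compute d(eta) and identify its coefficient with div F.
d(eta) = (-4*x + 13*z) dx ∧ dy ∧ dz; div F = -4*x + 13*z

For a 2-form in R^3 of the form above, applying d gives a 3-form with coefficient ∂P/∂x + ∂Q/∂y + ∂R/∂z:
  ∂P/∂x = -4*x + z
  ∂Q/∂y = 0
  ∂R/∂z = 12*z
Sum = -4*x + 13*z, which is exactly div F.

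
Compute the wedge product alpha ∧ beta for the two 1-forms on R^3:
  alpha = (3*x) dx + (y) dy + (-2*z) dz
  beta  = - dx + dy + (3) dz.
alpha ∧ beta = (3*x + y) dx ∧ dy + (9*x - 2*z) dx ∧ dz + (3*y + 2*z) dy ∧ dz

Distribute the wedge, using dx_i ∧ dx_j = -dx_j ∧ dx_i and dx_i ∧ dx_i = 0. For each pair (i, j) with i < j, the coefficient of dx_i ∧ dx_j in alpha ∧ beta is (alpha_i * beta_j - alpha_j * beta_i). Collecting: alpha ∧ beta = (3*x + y) dx ∧ dy + (9*x - 2*z) dx ∧ dz + (3*y + 2*z) dy ∧ dz.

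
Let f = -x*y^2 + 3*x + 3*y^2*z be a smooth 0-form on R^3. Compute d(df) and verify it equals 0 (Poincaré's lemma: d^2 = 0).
d(df) = 0

Step 1: df = sum_i (∂f/∂x_i) dx_i = (3 - y^2) dx + (2*y*(-x + 3*z)) dy + (3*y^2) dz.
Step 2: Apply d again. Using the 1-form formula, the coefficient of dx ∧ dy in d(df) is ∂^2 f/∂x ∂y - ∂^2 f/∂y ∂x = (-2*y) - (-2*y) = 0 (equality of mixed partials for smooth f).
Similarly for dx ∧ dz and dy ∧ dz — all coefficients vanish. So d(df) = 0.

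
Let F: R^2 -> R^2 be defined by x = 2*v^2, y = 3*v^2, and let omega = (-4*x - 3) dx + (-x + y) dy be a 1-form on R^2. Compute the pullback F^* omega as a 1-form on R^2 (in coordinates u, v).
F^* omega = (-26*v^3 - 12*v) dv

Using F^*(f dg) = (f ∘ F) d(g ∘ F), substitute each coordinate x_i by F_i(u, v) in f_i, and replace dx_i by d F_i = (∂F_i/∂u) du + (∂F_i/∂v) dv.
  For the x component: f_1(F) = -8*v^2 - 3; d F_1 = (0) du + (4*v) dv
  For the y component: f_2(F) = v^2; d F_2 = (0) du + (6*v) dv
Combining and collecting du, dv coefficients:
  coeff of du: 0
  coeff of dv: -26*v^3 - 12*v
F^* omega = (-26*v^3 - 12*v) dv.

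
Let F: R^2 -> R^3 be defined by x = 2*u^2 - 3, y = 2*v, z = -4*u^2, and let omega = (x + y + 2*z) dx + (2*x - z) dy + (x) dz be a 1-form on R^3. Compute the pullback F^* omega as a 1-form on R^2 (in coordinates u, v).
F^* omega = (4*u*(-10*u^2 + 2*v + 3)) du + (16*u^2 - 12) dv

Using F^*(f dg) = (f ∘ F) d(g ∘ F), substitute each coordinate x_i by F_i(u, v) in f_i, and replace dx_i by d F_i = (∂F_i/∂u) du + (∂F_i/∂v) dv.
  For the x component: f_1(F) = -6*u^2 + 2*v - 3; d F_1 = (4*u) du + (0) dv
  For the y component: f_2(F) = 8*u^2 - 6; d F_2 = (0) du + (2) dv
  For the z component: f_3(F) = 2*u^2 - 3; d F_3 = (-8*u) du + (0) dv
Combining and collecting du, dv coefficients:
  coeff of du: 4*u*(-10*u^2 + 2*v + 3)
  coeff of dv: 16*u^2 - 12
F^* omega = (4*u*(-10*u^2 + 2*v + 3)) du + (16*u^2 - 12) dv.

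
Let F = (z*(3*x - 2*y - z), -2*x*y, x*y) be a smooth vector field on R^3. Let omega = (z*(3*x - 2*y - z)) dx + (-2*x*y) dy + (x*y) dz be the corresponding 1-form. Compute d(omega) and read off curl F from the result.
d(omega) = (x) dy ∧ dz + (3*x - 3*y - 2*z) dz ∧ dx + (-2*y + 2*z) dx ∧ dy; curl F = (x, 3*x - 3*y - 2*z, -2*y + 2*z)

d omega = sum_{i<j} (∂f_j/∂x_i - ∂f_i/∂x_j) dx_i ∧ dx_j. Under the identification (dy ∧ dz, dz ∧ dx, dx ∧ dy) ↔ (e_x, e_y, e_z), the coefficients are exactly the components of curl F. Compute:
  ∂R/∂y - ∂Q/∂z = (x) - (0) = x
  ∂P/∂z - ∂R/∂x = (3*x - 2*y - 2*z) - (y) = 3*x - 3*y - 2*z
  ∂Q/∂x - ∂P/∂y = (-2*y) - (-2*z) = -2*y + 2*z.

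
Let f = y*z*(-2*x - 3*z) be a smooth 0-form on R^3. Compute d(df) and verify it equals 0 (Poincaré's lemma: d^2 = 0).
d(df) = 0

Step 1: df = sum_i (∂f/∂x_i) dx_i = (-2*y*z) dx + (z*(-2*x - 3*z)) dy + (2*y*(-x - 3*z)) dz.
Step 2: Apply d again. Using the 1-form formula, the coefficient of dx ∧ dy in d(df) is ∂^2 f/∂x ∂y - ∂^2 f/∂y ∂x = (-2*z) - (-2*z) = 0 (equality of mixed partials for smooth f).
Similarly for dx ∧ dz and dy ∧ dz — all coefficients vanish. So d(df) = 0.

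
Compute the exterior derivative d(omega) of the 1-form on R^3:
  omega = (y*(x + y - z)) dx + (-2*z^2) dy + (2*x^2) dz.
d(omega) = (-x - 2*y + z) dx ∧ dy + (4*x + y) dx ∧ dz + (4*z) dy ∧ dz

For a 1-form omega = sum_i f_i dx_i, the exterior derivative is
  d(omega) = sum_{i < j} (∂f_j/∂x_i - ∂f_i/∂x_j) dx_i ∧ dx_j.
  coefficient of dx ∧ dy: ∂f_2/∂x - ∂f_1/∂y = ∂(-2*z^2)/∂x - ∂(y*(x + y - z))/∂y = -x - 2*y + z
  coefficient of dx ∧ dz: ∂f_3/∂x - ∂f_1/∂z = ∂(2*x^2)/∂x - ∂(y*(x + y - z))/∂z = 4*x + y
  coefficient of dy ∧ dz: ∂f_3/∂y - ∂f_2/∂z = ∂(2*x^2)/∂y - ∂(-2*z^2)/∂z = 4*z
Assembling: d(omega) = (-x - 2*y + z) dx ∧ dy + (4*x + y) dx ∧ dz + (4*z) dy ∧ dz.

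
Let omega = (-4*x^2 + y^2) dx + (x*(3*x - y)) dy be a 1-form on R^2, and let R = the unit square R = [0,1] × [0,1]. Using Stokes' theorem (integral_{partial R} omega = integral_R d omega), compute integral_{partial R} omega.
integral_(partial R) omega = 3/2

Stokes: integral_partial_R omega = integral_R d omega with d omega = (∂Q/∂x - ∂P/∂y) dx ∧ dy.
  ∂Q/∂x = 6*x - y
  ∂P/∂y = 2*y
  integrand = ∂Q/∂x - ∂P/∂y = 6*x - 3*y.
Integrating over R: integral_0^1 integral_0^1 (6*x - 3*y) dx dy = 3/2.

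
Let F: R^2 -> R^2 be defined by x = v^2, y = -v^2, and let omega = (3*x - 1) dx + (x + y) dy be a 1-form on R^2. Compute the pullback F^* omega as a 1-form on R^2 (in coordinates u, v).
F^* omega = (6*v^3 - 2*v) dv

Using F^*(f dg) = (f ∘ F) d(g ∘ F), substitute each coordinate x_i by F_i(u, v) in f_i, and replace dx_i by d F_i = (∂F_i/∂u) du + (∂F_i/∂v) dv.
  For the x component: f_1(F) = 3*v^2 - 1; d F_1 = (0) du + (2*v) dv
  For the y component: f_2(F) = 0; d F_2 = (0) du + (-2*v) dv
Combining and collecting du, dv coefficients:
  coeff of du: 0
  coeff of dv: 6*v^3 - 2*v
F^* omega = (6*v^3 - 2*v) dv.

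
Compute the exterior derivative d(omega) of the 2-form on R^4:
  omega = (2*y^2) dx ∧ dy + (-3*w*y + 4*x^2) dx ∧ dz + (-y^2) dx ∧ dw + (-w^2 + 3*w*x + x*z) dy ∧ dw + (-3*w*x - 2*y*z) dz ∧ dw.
d(omega) = (3*w) dx ∧ dy ∧ dz + (-3*w - 3*y) dx ∧ dz ∧ dw + (3*w + 2*y + z) dx ∧ dy ∧ dw + (-x - 2*z) dy ∧ dz ∧ dw

For a 2-form omega = sum_{i<j} g_{ij} dx_i ∧ dx_j, the exterior derivative is
  d(omega) = sum_{i<j} d(g_{ij}) ∧ dx_i ∧ dx_j = sum_{i<j, k} (∂g_{ij}/∂x_k) dx_k ∧ dx_i ∧ dx_j.
Expand each term, using dx_k ∧ dx_i ∧ dx_j = sgn(permutation) dx_{(a)} ∧ dx_{(b)} ∧ dx_{(c)} with (a < b < c) sorted:
  d(-3*w*y + 4*x^2) includes (∂/∂y)(-3*w*y + 4*x^2) dy = (-3*w) dy, which multiplied by dx ∧ dz gives (3*w) dx ∧ dy ∧ dz
  d(-3*w*y + 4*x^2) includes (∂/∂w)(-3*w*y + 4*x^2) dw = (-3*y) dw, which multiplied by dx ∧ dz gives (-3*y) dx ∧ dz ∧ dw
  d(-y^2) includes (∂/∂y)(-y^2) dy = (-2*y) dy, which multiplied by dx ∧ dw gives (2*y) dx ∧ dy ∧ dw
  d(-w^2 + 3*w*x + x*z) includes (∂/∂x)(-w^2 + 3*w*x + x*z) dx = (3*w + z) dx, which multiplied by dy ∧ dw gives (3*w + z) dx ∧ dy ∧ dw
  d(-w^2 + 3*w*x + x*z) includes (∂/∂z)(-w^2 + 3*w*x + x*z) dz = (x) dz, which multiplied by dy ∧ dw gives (-x) dy ∧ dz ∧ dw
  d(-3*w*x - 2*y*z) includes (∂/∂x)(-3*w*x - 2*y*z) dx = (-3*w) dx, which multiplied by dz ∧ dw gives (-3*w) dx ∧ dz ∧ dw
  d(-3*w*x - 2*y*z) includes (∂/∂y)(-3*w*x - 2*y*z) dy = (-2*z) dy, which multiplied by dz ∧ dw gives (-2*z) dy ∧ dz ∧ dw
Collecting like 3-forms: d(omega) = (3*w) dx ∧ dy ∧ dz + (-3*w - 3*y) dx ∧ dz ∧ dw + (3*w + 2*y + z) dx ∧ dy ∧ dw + (-x - 2*z) dy ∧ dz ∧ dw.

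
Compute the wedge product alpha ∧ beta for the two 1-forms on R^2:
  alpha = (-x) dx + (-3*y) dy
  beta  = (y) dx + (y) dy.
alpha ∧ beta = (y*(-x + 3*y)) dx ∧ dy

Distribute the wedge, using dx_i ∧ dx_j = -dx_j ∧ dx_i and dx_i ∧ dx_i = 0. For each pair (i, j) with i < j, the coefficient of dx_i ∧ dx_j in alpha ∧ beta is (alpha_i * beta_j - alpha_j * beta_i). Collecting: alpha ∧ beta = (y*(-x + 3*y)) dx ∧ dy.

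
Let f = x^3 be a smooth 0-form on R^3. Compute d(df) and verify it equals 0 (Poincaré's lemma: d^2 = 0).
d(df) = 0

Step 1: df = sum_i (∂f/∂x_i) dx_i = (3*x^2) dx + (0) dy + (0) dz.
Step 2: Apply d again. Using the 1-form formula, the coefficient of dx ∧ dy in d(df) is ∂^2 f/∂x ∂y - ∂^2 f/∂y ∂x = (0) - (0) = 0 (equality of mixed partials for smooth f).
Similarly for dx ∧ dz and dy ∧ dz — all coefficients vanish. So d(df) = 0.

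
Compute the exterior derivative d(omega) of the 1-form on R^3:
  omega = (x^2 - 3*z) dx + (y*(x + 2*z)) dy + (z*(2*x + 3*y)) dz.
d(omega) = (y) dx ∧ dy + (2*z + 3) dx ∧ dz + (-2*y + 3*z) dy ∧ dz

For a 1-form omega = sum_i f_i dx_i, the exterior derivative is
  d(omega) = sum_{i < j} (∂f_j/∂x_i - ∂f_i/∂x_j) dx_i ∧ dx_j.
  coefficient of dx ∧ dy: ∂f_2/∂x - ∂f_1/∂y = ∂(y*(x + 2*z))/∂x - ∂(x^2 - 3*z)/∂y = y
  coefficient of dx ∧ dz: ∂f_3/∂x - ∂f_1/∂z = ∂(z*(2*x + 3*y))/∂x - ∂(x^2 - 3*z)/∂z = 2*z + 3
  coefficient of dy ∧ dz: ∂f_3/∂y - ∂f_2/∂z = ∂(z*(2*x + 3*y))/∂y - ∂(y*(x + 2*z))/∂z = -2*y + 3*z
Assembling: d(omega) = (y) dx ∧ dy + (2*z + 3) dx ∧ dz + (-2*y + 3*z) dy ∧ dz.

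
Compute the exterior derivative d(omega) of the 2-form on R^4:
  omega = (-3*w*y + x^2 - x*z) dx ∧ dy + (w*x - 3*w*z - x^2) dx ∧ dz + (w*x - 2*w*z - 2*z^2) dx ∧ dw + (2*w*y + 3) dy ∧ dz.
d(omega) = (-x) dx ∧ dy ∧ dz + (-3*y) dx ∧ dy ∧ dw + (2*w + x + z) dx ∧ dz ∧ dw + (2*y) dy ∧ dz ∧ dw

For a 2-form omega = sum_{i<j} g_{ij} dx_i ∧ dx_j, the exterior derivative is
  d(omega) = sum_{i<j} d(g_{ij}) ∧ dx_i ∧ dx_j = sum_{i<j, k} (∂g_{ij}/∂x_k) dx_k ∧ dx_i ∧ dx_j.
Expand each term, using dx_k ∧ dx_i ∧ dx_j = sgn(permutation) dx_{(a)} ∧ dx_{(b)} ∧ dx_{(c)} with (a < b < c) sorted:
  d(-3*w*y + x^2 - x*z) includes (∂/∂z)(-3*w*y + x^2 - x*z) dz = (-x) dz, which multiplied by dx ∧ dy gives (-x) dx ∧ dy ∧ dz
  d(-3*w*y + x^2 - x*z) includes (∂/∂w)(-3*w*y + x^2 - x*z) dw = (-3*y) dw, which multiplied by dx ∧ dy gives (-3*y) dx ∧ dy ∧ dw
  d(w*x - 3*w*z - x^2) includes (∂/∂w)(w*x - 3*w*z - x^2) dw = (x - 3*z) dw, which multiplied by dx ∧ dz gives (x - 3*z) dx ∧ dz ∧ dw
  d(w*x - 2*w*z - 2*z^2) includes (∂/∂z)(w*x - 2*w*z - 2*z^2) dz = (-2*w - 4*z) dz, which multiplied by dx ∧ dw gives (2*w + 4*z) dx ∧ dz ∧ dw
  d(2*w*y + 3) includes (∂/∂w)(2*w*y + 3) dw = (2*y) dw, which multiplied by dy ∧ dz gives (2*y) dy ∧ dz ∧ dw
Collecting like 3-forms: d(omega) = (-x) dx ∧ dy ∧ dz + (-3*y) dx ∧ dy ∧ dw + (2*w + x + z) dx ∧ dz ∧ dw + (2*y) dy ∧ dz ∧ dw.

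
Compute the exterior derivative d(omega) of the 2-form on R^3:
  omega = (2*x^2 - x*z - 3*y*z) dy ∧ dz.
d(omega) = (4*x - z) dx ∧ dy ∧ dz

For a 2-form omega = sum_{i<j} g_{ij} dx_i ∧ dx_j, the exterior derivative is
  d(omega) = sum_{i<j} d(g_{ij}) ∧ dx_i ∧ dx_j = sum_{i<j, k} (∂g_{ij}/∂x_k) dx_k ∧ dx_i ∧ dx_j.
Expand each term, using dx_k ∧ dx_i ∧ dx_j = sgn(permutation) dx_{(a)} ∧ dx_{(b)} ∧ dx_{(c)} with (a < b < c) sorted:
  d(2*x^2 - x*z - 3*y*z) includes (∂/∂x)(2*x^2 - x*z - 3*y*z) dx = (4*x - z) dx, which multiplied by dy ∧ dz gives (4*x - z) dx ∧ dy ∧ dz
Collecting like 3-forms: d(omega) = (4*x - z) dx ∧ dy ∧ dz.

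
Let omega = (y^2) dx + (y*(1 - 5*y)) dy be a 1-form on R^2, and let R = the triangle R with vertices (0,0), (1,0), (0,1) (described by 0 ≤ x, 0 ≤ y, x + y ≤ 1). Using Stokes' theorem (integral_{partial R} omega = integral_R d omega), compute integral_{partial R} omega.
integral_(partial R) omega = -1/3

Stokes: integral_partial_R omega = integral_R d omega with d omega = (∂Q/∂x - ∂P/∂y) dx ∧ dy.
  ∂Q/∂x = 0
  ∂P/∂y = 2*y
  integrand = ∂Q/∂x - ∂P/∂y = -2*y.
Integrating over R: integral_0^1 integral_0^{1-x} (-2*y) dy dx = -1/3.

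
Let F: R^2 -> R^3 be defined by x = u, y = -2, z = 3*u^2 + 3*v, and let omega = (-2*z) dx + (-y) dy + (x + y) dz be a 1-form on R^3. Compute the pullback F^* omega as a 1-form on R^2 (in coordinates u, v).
F^* omega = (-12*u - 6*v) du + (3*u - 6) dv

Using F^*(f dg) = (f ∘ F) d(g ∘ F), substitute each coordinate x_i by F_i(u, v) in f_i, and replace dx_i by d F_i = (∂F_i/∂u) du + (∂F_i/∂v) dv.
  For the x component: f_1(F) = -6*u^2 - 6*v; d F_1 = (1) du + (0) dv
  For the y component: f_2(F) = 2; d F_2 = (0) du + (0) dv
  For the z component: f_3(F) = u - 2; d F_3 = (6*u) du + (3) dv
Combining and collecting du, dv coefficients:
  coeff of du: -12*u - 6*v
  coeff of dv: 3*u - 6
F^* omega = (-12*u - 6*v) du + (3*u - 6) dv.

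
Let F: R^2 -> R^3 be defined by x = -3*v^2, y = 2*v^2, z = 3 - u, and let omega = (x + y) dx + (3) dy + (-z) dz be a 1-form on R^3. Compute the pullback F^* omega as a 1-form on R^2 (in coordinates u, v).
F^* omega = (3 - u) du + (6*v*(v^2 + 2)) dv

Using F^*(f dg) = (f ∘ F) d(g ∘ F), substitute each coordinate x_i by F_i(u, v) in f_i, and replace dx_i by d F_i = (∂F_i/∂u) du + (∂F_i/∂v) dv.
  For the x component: f_1(F) = -v^2; d F_1 = (0) du + (-6*v) dv
  For the y component: f_2(F) = 3; d F_2 = (0) du + (4*v) dv
  For the z component: f_3(F) = u - 3; d F_3 = (-1) du + (0) dv
Combining and collecting du, dv coefficients:
  coeff of du: 3 - u
  coeff of dv: 6*v*(v^2 + 2)
F^* omega = (3 - u) du + (6*v*(v^2 + 2)) dv.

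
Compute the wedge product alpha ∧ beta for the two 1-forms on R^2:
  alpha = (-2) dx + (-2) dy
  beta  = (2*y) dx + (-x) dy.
alpha ∧ beta = (2*x + 4*y) dx ∧ dy

Distribute the wedge, using dx_i ∧ dx_j = -dx_j ∧ dx_i and dx_i ∧ dx_i = 0. For each pair (i, j) with i < j, the coefficient of dx_i ∧ dx_j in alpha ∧ beta is (alpha_i * beta_j - alpha_j * beta_i). Collecting: alpha ∧ beta = (2*x + 4*y) dx ∧ dy.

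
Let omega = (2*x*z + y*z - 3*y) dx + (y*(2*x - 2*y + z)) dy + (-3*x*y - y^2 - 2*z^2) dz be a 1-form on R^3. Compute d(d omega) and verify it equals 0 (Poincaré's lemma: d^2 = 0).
d(d omega) = 0

Step 1: d omega = sum_{i<j} (∂f_j/∂x_i - ∂f_i/∂x_j) dx_i ∧ dx_j:
  coeff of dx ∧ dy: 2*y - z + 3
  coeff of dx ∧ dz: -2*x - 4*y
  coeff of dy ∧ dz: -3*x - 3*y
Step 2: Apply d again to each 2-form coefficient. The only possible 3-form in R^3 is dx ∧ dy ∧ dz, with coefficient
  ∂(coeff of dy∧dz)/∂x - ∂(coeff of dx∧dz)/∂y + ∂(coeff of dx∧dy)/∂z
  = ∂/∂x (-3*x - 3*y) - ∂/∂y (-2*x - 4*y) + ∂/∂z (2*y - z + 3).
Each of these terms simplifies to sums of mixed partials that cancel in pairs. The result is 0 (by equality of mixed partials for smooth functions — Schwarz / Clairaut).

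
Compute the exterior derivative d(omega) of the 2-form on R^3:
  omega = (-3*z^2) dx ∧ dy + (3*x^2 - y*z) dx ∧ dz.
d(omega) = (-5*z) dx ∧ dy ∧ dz

For a 2-form omega = sum_{i<j} g_{ij} dx_i ∧ dx_j, the exterior derivative is
  d(omega) = sum_{i<j} d(g_{ij}) ∧ dx_i ∧ dx_j = sum_{i<j, k} (∂g_{ij}/∂x_k) dx_k ∧ dx_i ∧ dx_j.
Expand each term, using dx_k ∧ dx_i ∧ dx_j = sgn(permutation) dx_{(a)} ∧ dx_{(b)} ∧ dx_{(c)} with (a < b < c) sorted:
  d(-3*z^2) includes (∂/∂z)(-3*z^2) dz = (-6*z) dz, which multiplied by dx ∧ dy gives (-6*z) dx ∧ dy ∧ dz
  d(3*x^2 - y*z) includes (∂/∂y)(3*x^2 - y*z) dy = (-z) dy, which multiplied by dx ∧ dz gives (z) dx ∧ dy ∧ dz
Collecting like 3-forms: d(omega) = (-5*z) dx ∧ dy ∧ dz.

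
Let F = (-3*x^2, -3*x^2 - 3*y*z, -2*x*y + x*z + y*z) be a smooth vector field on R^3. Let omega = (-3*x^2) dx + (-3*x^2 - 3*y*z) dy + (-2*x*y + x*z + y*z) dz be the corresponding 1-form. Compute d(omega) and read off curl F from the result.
d(omega) = (-2*x + 3*y + z) dy ∧ dz + (2*y - z) dz ∧ dx + (-6*x) dx ∧ dy; curl F = (-2*x + 3*y + z, 2*y - z, -6*x)

d omega = sum_{i<j} (∂f_j/∂x_i - ∂f_i/∂x_j) dx_i ∧ dx_j. Under the identification (dy ∧ dz, dz ∧ dx, dx ∧ dy) ↔ (e_x, e_y, e_z), the coefficients are exactly the components of curl F. Compute:
  ∂R/∂y - ∂Q/∂z = (-2*x + z) - (-3*y) = -2*x + 3*y + z
  ∂P/∂z - ∂R/∂x = (0) - (-2*y + z) = 2*y - z
  ∂Q/∂x - ∂P/∂y = (-6*x) - (0) = -6*x.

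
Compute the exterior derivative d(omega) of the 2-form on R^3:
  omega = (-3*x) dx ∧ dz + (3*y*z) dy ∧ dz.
d(omega) = 0

For a 2-form omega = sum_{i<j} g_{ij} dx_i ∧ dx_j, the exterior derivative is
  d(omega) = sum_{i<j} d(g_{ij}) ∧ dx_i ∧ dx_j = sum_{i<j, k} (∂g_{ij}/∂x_k) dx_k ∧ dx_i ∧ dx_j.
Expand each term, using dx_k ∧ dx_i ∧ dx_j = sgn(permutation) dx_{(a)} ∧ dx_{(b)} ∧ dx_{(c)} with (a < b < c) sorted:

Collecting like 3-forms: d(omega) = 0.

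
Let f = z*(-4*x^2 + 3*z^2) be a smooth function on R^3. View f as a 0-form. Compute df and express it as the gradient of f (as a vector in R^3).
df = (-8*x*z) dx + (0) dy + (-4*x^2 + 9*z^2) dz; grad f = (-8*x*z, 0, -4*x^2 + 9*z^2)

For a 0-form f, d f = (∂f/∂x) dx + (∂f/∂y) dy + (∂f/∂z) dz. The components of the vector representation are exactly the entries of grad f in Cartesian coordinates:
  ∂f/∂x = -8*x*z
  ∂f/∂y = 0
  ∂f/∂z = -4*x^2 + 9*z^2.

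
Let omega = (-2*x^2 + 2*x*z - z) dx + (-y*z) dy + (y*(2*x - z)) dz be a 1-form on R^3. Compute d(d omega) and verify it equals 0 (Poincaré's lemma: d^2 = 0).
d(d omega) = 0

Step 1: d omega = sum_{i<j} (∂f_j/∂x_i - ∂f_i/∂x_j) dx_i ∧ dx_j:
  coeff of dx ∧ dy: 0
  coeff of dx ∧ dz: -2*x + 2*y + 1
  coeff of dy ∧ dz: 2*x + y - z
Step 2: Apply d again to each 2-form coefficient. The only possible 3-form in R^3 is dx ∧ dy ∧ dz, with coefficient
  ∂(coeff of dy∧dz)/∂x - ∂(coeff of dx∧dz)/∂y + ∂(coeff of dx∧dy)/∂z
  = ∂/∂x (2*x + y - z) - ∂/∂y (-2*x + 2*y + 1) + ∂/∂z (0).
Each of these terms simplifies to sums of mixed partials that cancel in pairs. The result is 0 (by equality of mixed partials for smooth functions — Schwarz / Clairaut).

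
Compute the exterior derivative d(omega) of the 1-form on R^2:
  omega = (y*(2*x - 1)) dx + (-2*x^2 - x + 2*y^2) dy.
d(omega) = (-6*x) dx ∧ dy

For a 1-form omega = sum_i f_i dx_i, the exterior derivative is
  d(omega) = sum_{i < j} (∂f_j/∂x_i - ∂f_i/∂x_j) dx_i ∧ dx_j.
  coefficient of dx ∧ dy: ∂f_2/∂x - ∂f_1/∂y = ∂(-2*x^2 - x + 2*y^2)/∂x - ∂(y*(2*x - 1))/∂y = -6*x
Assembling: d(omega) = (-6*x) dx ∧ dy.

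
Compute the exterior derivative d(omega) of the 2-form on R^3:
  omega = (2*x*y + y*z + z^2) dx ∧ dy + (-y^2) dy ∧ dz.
d(omega) = (y + 2*z) dx ∧ dy ∧ dz

For a 2-form omega = sum_{i<j} g_{ij} dx_i ∧ dx_j, the exterior derivative is
  d(omega) = sum_{i<j} d(g_{ij}) ∧ dx_i ∧ dx_j = sum_{i<j, k} (∂g_{ij}/∂x_k) dx_k ∧ dx_i ∧ dx_j.
Expand each term, using dx_k ∧ dx_i ∧ dx_j = sgn(permutation) dx_{(a)} ∧ dx_{(b)} ∧ dx_{(c)} with (a < b < c) sorted:
  d(2*x*y + y*z + z^2) includes (∂/∂z)(2*x*y + y*z + z^2) dz = (y + 2*z) dz, which multiplied by dx ∧ dy gives (y + 2*z) dx ∧ dy ∧ dz
Collecting like 3-forms: d(omega) = (y + 2*z) dx ∧ dy ∧ dz.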